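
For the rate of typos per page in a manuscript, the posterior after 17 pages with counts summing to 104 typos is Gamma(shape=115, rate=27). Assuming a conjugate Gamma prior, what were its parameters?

Gamma–Poisson conjugacy: posterior shape = α + Σxᵢ, posterior rate = β + n.
So α = 115 − 104 = 11 and β = 27 − 17 = 10.

Gamma(shape=11, rate=10)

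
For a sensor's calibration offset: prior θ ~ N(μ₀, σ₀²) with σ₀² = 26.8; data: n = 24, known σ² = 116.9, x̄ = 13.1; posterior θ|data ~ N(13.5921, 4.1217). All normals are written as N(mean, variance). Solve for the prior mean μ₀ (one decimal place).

The posterior mean is a precision-weighted average: μ_n = (τ₀μ₀ + τ_data·x̄)/(τ₀+τ_data), with τ₀=1/σ₀² and τ_data=n/σ².
Here τ₀ = 1/26.8 = 0.037313 and τ_data = 24/116.9 = 0.205304, so τ_n = 0.242617.
Rearranging for μ₀: μ₀ = (μ_n·τ_n − τ_data·x̄)/τ₀ = (13.5921·0.242617 − 0.205304·13.1) / 0.037313 = 0.608192/0.037313 ≈ 16.3.

μ₀ = 16.3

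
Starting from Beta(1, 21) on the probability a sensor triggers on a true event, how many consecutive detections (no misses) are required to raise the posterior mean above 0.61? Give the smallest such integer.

After k detections and 0 misses the posterior is Beta(1+k, 21), with mean (1+k)/(1+21+k).
Set (1+k)/(22+k) > 0.61 and solve: k > (0.61·22 − 1)/(1 − 0.61) = 31.846.
The smallest integer exceeding 31.846 is 32, and checking k=32: (33)/(54) = 0.6111 > 0.61.

k = 32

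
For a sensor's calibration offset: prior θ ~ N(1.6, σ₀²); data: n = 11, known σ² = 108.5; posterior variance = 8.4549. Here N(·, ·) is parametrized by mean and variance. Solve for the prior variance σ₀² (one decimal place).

For the Normal–Normal model with known σ², precisions add: τ_n = τ₀ + n/σ².
So 1/σ₀² = 1/8.4549 − 11/108.5 = 0.118275 − 0.101382 = 0.016893.
Hence σ₀² = 1/0.016893 ≈ 59.2.

σ₀² = 59.2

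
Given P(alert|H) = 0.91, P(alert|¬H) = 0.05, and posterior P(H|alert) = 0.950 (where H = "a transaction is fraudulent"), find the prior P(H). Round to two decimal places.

Bayes' rule in odds form gives O(H|E) = O(H)·[P(E|H)/P(E|¬H)], hence O(H) = O(H|E)/LR.
Posterior odds = 0.950/(1−0.950) = 19.0000. LR = 0.91/0.05 = 18.2000.
Prior odds = 19.0000/18.2000 = 1.0440, so P(H) = 1.0440/(1+1.0440) ≈ 0.51.

P(H) = 0.51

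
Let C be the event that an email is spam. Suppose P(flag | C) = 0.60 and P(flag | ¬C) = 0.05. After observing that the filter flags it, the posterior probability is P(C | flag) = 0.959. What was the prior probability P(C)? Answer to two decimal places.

P(C) = 0.66

Bayes' rule in odds form gives O(C|E) = O(C)·[P(E|C)/P(E|¬C)], hence O(C) = O(C|E)/LR.
Posterior odds = 0.959/(1−0.959) = 23.3902. LR = 0.60/0.05 = 12.0000.
Prior odds = 23.3902/12.0000 = 1.9492, so P(C) = 1.9492/(1+1.9492) ≈ 0.66.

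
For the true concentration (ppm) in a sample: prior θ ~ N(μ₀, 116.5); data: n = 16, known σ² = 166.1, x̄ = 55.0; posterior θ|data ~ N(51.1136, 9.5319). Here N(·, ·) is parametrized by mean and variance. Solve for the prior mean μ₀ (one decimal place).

μ₀ = 7.5

With known observation variance, the Normal–Normal posterior has precision τ_n = τ₀ + n/σ² and mean μ_n = (τ₀μ₀ + (n/σ²)x̄)/τ_n.
Here τ₀ = 1/116.5 = 0.008584 and τ_data = 16/166.1 = 0.096328, so τ_n = 0.104912.
Rearranging for μ₀: μ₀ = (μ_n·τ_n − τ_data·x̄)/τ₀ = (51.1136·0.104912 − 0.096328·55.0) / 0.008584 = 0.064390/0.008584 ≈ 7.5.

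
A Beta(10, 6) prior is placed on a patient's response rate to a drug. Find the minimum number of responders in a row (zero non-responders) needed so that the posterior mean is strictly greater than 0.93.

After k responders and 0 non-responders the posterior is Beta(10+k, 6), with mean (10+k)/(10+6+k).
Set (10+k)/(16+k) > 0.93 and solve: k > (0.93·16 − 10)/(1 − 0.93) = 69.714.
The smallest integer exceeding 69.714 is 70, and checking k=70: (80)/(86) = 0.9302 > 0.93.

k = 70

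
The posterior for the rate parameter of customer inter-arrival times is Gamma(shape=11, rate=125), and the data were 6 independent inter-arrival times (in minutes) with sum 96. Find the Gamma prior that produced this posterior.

Gamma–exponential conjugacy: posterior shape = α + n, posterior rate = β + Σtᵢ.
So α = 11 − 6 = 5 and β = 125 − 96 = 29.

Gamma(shape=5, rate=29)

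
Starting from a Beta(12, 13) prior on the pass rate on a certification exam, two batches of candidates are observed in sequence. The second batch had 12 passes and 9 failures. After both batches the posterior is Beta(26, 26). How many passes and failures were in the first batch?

Sequential conjugate updates are equivalent to a single update on the pooled data, so total successes = posterior α − prior α and total failures = posterior β − prior β.
Total across both batches: 26−12=14 passes, 26−13=13 failures.
Subtract the second batch: 14−12=2 passes and 13−9=4 failures.

2 passes and 4 failures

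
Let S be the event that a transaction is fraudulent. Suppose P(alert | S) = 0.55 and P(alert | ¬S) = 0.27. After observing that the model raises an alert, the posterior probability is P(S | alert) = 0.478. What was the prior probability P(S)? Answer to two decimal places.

P(S) = 0.31

In odds form, posterior odds = prior odds × likelihood ratio, so prior odds = posterior odds ÷ LR.
Posterior odds = 0.478/(1−0.478) = 0.9157. LR = 0.55/0.27 = 2.0370.
Prior odds = 0.9157/2.0370 = 0.4495, so P(S) = 0.4495/(1+0.4495) ≈ 0.31.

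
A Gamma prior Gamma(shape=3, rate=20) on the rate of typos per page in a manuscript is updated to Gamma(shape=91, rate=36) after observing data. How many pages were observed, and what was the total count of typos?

n = 16 pages with total 88 typos

Gamma–Poisson conjugacy: posterior shape = α + Σxᵢ, posterior rate = β + n.
Matching: Σxᵢ = 91 − 3 = 88 and n = 36 − 20 = 16.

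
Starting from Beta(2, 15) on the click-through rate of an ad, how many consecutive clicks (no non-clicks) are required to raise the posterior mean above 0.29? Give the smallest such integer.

k = 5

After k clicks and 0 non-clicks the posterior is Beta(2+k, 15), with mean (2+k)/(2+15+k).
Set (2+k)/(17+k) > 0.29 and solve: k > (0.29·17 − 2)/(1 − 0.29) = 4.127.
The smallest integer exceeding 4.127 is 5, and checking k=5: (7)/(22) = 0.3182 > 0.29.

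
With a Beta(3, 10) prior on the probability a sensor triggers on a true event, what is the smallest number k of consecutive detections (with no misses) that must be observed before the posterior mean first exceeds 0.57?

After k detections and 0 misses the posterior is Beta(3+k, 10), with mean (3+k)/(3+10+k).
Set (3+k)/(13+k) > 0.57 and solve: k > (0.57·13 − 3)/(1 − 0.57) = 10.256.
The smallest integer exceeding 10.256 is 11.

k = 11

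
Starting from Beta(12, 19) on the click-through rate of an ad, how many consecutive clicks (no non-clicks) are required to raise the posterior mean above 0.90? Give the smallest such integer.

k = 160

After k clicks and 0 non-clicks the posterior is Beta(12+k, 19), with mean (12+k)/(12+19+k).
Set (12+k)/(31+k) > 0.90 and solve: k > (0.90·31 − 12)/(1 − 0.90) = 159.000.
The smallest integer exceeding 159.000 is 160.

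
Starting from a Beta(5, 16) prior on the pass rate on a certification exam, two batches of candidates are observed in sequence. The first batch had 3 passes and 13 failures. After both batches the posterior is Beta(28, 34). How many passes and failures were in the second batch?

20 passes and 5 failures

Because Beta–binomial updating is additive in the counts, the combined data contributed (α_post−α_prior, β_post−β_prior) successes and failures.
Total across both batches: 28−5=23 passes, 34−16=18 failures.
Subtract the first batch: 23−3=20 passes and 18−13=5 failures.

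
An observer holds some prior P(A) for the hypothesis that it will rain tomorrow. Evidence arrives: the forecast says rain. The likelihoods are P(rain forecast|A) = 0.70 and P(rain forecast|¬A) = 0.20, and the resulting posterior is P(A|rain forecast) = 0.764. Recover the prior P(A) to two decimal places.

P(A) = 0.48

In odds form, posterior odds = prior odds × likelihood ratio, so prior odds = posterior odds ÷ LR.
Posterior odds = 0.764/(1−0.764) = 3.2373. LR = 0.70/0.20 = 3.5000.
Prior odds = 3.2373/3.5000 = 0.9249, so P(A) = 0.9249/(1+0.9249) ≈ 0.48.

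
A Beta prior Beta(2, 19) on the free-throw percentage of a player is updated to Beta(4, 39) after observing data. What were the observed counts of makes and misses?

2 makes and 20 misses

A Beta(α, β) prior with s successes and f failures in binomial data gives a Beta(α+s, β+f) posterior.
So s = 4 − 2 = 2 and f = 39 − 19 = 20.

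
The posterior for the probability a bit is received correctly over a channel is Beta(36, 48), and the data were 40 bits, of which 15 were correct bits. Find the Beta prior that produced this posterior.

Beta is conjugate to the binomial likelihood: posterior = Beta(α+s, β+f).
So α = 36 − 15 = 21 and β = 48 − 25 = 23.

Beta(21, 23)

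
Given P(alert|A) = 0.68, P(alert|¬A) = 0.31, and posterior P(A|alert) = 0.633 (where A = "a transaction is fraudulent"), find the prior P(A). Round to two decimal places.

P(A) = 0.44

Bayes' rule in odds form gives O(A|E) = O(A)·[P(E|A)/P(E|¬A)], hence O(A) = O(A|E)/LR.
Posterior odds = 0.633/(1−0.633) = 1.7248. LR = 0.68/0.31 = 2.1935.
Prior odds = 1.7248/2.1935 = 0.7863, so P(A) = 0.7863/(1+0.7863) ≈ 0.44.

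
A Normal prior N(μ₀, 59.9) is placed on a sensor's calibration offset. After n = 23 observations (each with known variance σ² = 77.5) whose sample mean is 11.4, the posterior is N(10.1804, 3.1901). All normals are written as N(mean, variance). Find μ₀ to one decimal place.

The posterior mean is a precision-weighted average: μ_n = (τ₀μ₀ + τ_data·x̄)/(τ₀+τ_data), with τ₀=1/σ₀² and τ_data=n/σ².
Here τ₀ = 1/59.9 = 0.016694 and τ_data = 23/77.5 = 0.296774, so τ_n = 0.313468.
Rearranging for μ₀: μ₀ = (μ_n·τ_n − τ_data·x̄)/τ₀ = (10.1804·0.313468 − 0.296774·11.4) / 0.016694 = -0.191994/0.016694 ≈ -11.5.

μ₀ = -11.5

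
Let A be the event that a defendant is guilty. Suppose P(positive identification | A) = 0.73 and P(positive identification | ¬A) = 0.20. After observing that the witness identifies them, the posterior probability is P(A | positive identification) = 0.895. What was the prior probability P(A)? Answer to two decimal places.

In odds form, posterior odds = prior odds × likelihood ratio, so prior odds = posterior odds ÷ LR.
Posterior odds = 0.895/(1−0.895) = 8.5238. LR = 0.73/0.20 = 3.6500.
Prior odds = 8.5238/3.6500 = 2.3353, so P(A) = 2.3353/(1+2.3353) ≈ 0.70.

P(A) = 0.70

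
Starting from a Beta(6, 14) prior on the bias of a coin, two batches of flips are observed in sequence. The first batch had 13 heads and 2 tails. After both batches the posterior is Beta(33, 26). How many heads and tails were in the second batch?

14 heads and 10 tails

Because Beta–binomial updating is additive in the counts, the combined data contributed (α_post−α_prior, β_post−β_prior) successes and failures.
Total across both batches: 33−6=27 heads, 26−14=12 tails.
Subtract the first batch: 27−13=14 heads and 12−2=10 tails.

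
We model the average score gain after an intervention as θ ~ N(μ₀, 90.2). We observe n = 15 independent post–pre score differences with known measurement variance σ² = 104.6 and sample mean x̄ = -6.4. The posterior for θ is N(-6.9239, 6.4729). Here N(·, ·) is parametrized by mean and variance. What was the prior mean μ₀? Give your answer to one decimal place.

With known observation variance, the Normal–Normal posterior has precision τ_n = τ₀ + n/σ² and mean μ_n = (τ₀μ₀ + (n/σ²)x̄)/τ_n.
Here τ₀ = 1/90.2 = 0.011086 and τ_data = 15/104.6 = 0.143403, so τ_n = 0.154489.
Rearranging for μ₀: μ₀ = (μ_n·τ_n − τ_data·x̄)/τ₀ = (-6.9239·0.154489 − 0.143403·-6.4) / 0.011086 = -0.151887/0.011086 ≈ -13.7.

μ₀ = -13.7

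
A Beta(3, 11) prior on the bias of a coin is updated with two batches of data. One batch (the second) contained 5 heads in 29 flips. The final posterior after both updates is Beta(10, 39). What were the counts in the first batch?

2 heads and 4 tails

Sequential conjugate updates are equivalent to a single update on the pooled data, so total successes = posterior α − prior α and total failures = posterior β − prior β.
Total across both batches: 10−3=7 heads, 39−11=28 tails.
Subtract the second batch: 7−5=2 heads and 28−24=4 tails.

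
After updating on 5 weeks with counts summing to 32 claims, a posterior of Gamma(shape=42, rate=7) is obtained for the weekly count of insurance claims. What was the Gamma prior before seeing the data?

A Gamma(α, β) prior (rate parametrization) on a Poisson rate with n observations summing to S gives posterior Gamma(α+S, β+n).
So α = 42 − 32 = 10 and β = 7 − 5 = 2.

Gamma(shape=10, rate=2)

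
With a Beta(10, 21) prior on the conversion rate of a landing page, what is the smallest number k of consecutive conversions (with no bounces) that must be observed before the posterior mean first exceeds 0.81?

After k conversions and 0 bounces the posterior is Beta(10+k, 21), with mean (10+k)/(10+21+k).
Set (10+k)/(31+k) > 0.81 and solve: k > (0.81·31 − 10)/(1 − 0.81) = 79.526.
The smallest integer exceeding 79.526 is 80.

k = 80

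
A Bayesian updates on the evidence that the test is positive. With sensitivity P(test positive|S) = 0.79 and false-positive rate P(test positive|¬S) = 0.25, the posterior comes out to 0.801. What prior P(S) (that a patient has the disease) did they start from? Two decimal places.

P(S) = 0.56

In odds form, posterior odds = prior odds × likelihood ratio, so prior odds = posterior odds ÷ LR.
Posterior odds = 0.801/(1−0.801) = 4.0251. LR = 0.79/0.25 = 3.1600.
Prior odds = 4.0251/3.1600 = 1.2738, so P(S) = 1.2738/(1+1.2738) ≈ 0.56.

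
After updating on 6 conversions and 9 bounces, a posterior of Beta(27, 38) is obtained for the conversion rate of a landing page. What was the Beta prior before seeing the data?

Beta(21, 29)

A Beta(α, β) prior with s successes and f failures in binomial data gives a Beta(α+s, β+f) posterior.
So α = 27 − 6 = 21 and β = 38 − 9 = 29.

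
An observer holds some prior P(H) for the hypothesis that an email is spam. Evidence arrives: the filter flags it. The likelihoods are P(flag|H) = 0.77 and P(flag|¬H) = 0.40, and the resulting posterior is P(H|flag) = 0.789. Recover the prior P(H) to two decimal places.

P(H) = 0.66

In odds form, posterior odds = prior odds × likelihood ratio, so prior odds = posterior odds ÷ LR.
Posterior odds = 0.789/(1−0.789) = 3.7393. LR = 0.77/0.40 = 1.9250.
Prior odds = 3.7393/1.9250 = 1.9425, so P(H) = 1.9425/(1+1.9425) ≈ 0.66.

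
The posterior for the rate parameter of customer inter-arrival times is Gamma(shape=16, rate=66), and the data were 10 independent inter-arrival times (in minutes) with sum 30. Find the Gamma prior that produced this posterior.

Gamma(shape=6, rate=36)

For an exponential likelihood with a Gamma(α, β) prior on the rate, n observations with total T give posterior Gamma(α+n, β+T).
So α = 16 − 10 = 6 and β = 66 − 30 = 36.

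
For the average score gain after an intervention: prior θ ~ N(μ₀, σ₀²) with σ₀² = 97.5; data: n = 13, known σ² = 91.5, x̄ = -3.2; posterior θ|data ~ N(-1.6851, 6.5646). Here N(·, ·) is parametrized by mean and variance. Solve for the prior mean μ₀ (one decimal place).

The posterior mean is a precision-weighted average: μ_n = (τ₀μ₀ + τ_data·x̄)/(τ₀+τ_data), with τ₀=1/σ₀² and τ_data=n/σ².
Here τ₀ = 1/97.5 = 0.010256 and τ_data = 13/91.5 = 0.142077, so τ_n = 0.152333.
Rearranging for μ₀: μ₀ = (μ_n·τ_n − τ_data·x̄)/τ₀ = (-1.6851·0.152333 − 0.142077·-3.2) / 0.010256 = 0.197950/0.010256 ≈ 19.3.

μ₀ = 19.3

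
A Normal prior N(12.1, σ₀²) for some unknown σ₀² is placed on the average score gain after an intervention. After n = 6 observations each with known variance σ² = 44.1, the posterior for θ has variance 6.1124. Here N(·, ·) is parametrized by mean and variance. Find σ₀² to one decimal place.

For the Normal–Normal model with known σ², precisions add: τ_n = τ₀ + n/σ².
So 1/σ₀² = 1/6.1124 − 6/44.1 = 0.163602 − 0.136054 = 0.027548.
Hence σ₀² = 1/0.027548 ≈ 36.3.

σ₀² = 36.3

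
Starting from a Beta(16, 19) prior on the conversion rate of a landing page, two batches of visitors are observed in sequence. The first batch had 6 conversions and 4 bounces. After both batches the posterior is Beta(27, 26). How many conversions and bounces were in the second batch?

5 conversions and 3 bounces

Sequential conjugate updates are equivalent to a single update on the pooled data, so total successes = posterior α − prior α and total failures = posterior β − prior β.
Total across both batches: 27−16=11 conversions, 26−19=7 bounces.
Subtract the first batch: 11−6=5 conversions and 7−4=3 bounces.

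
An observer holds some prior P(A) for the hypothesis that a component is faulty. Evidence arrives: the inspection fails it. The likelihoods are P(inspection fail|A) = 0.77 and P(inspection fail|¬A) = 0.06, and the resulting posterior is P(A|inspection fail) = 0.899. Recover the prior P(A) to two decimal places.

P(A) = 0.41

Bayes' rule in odds form gives O(A|E) = O(A)·[P(E|A)/P(E|¬A)], hence O(A) = O(A|E)/LR.
Posterior odds = 0.899/(1−0.899) = 8.9010. LR = 0.77/0.06 = 12.8333.
Prior odds = 8.9010/12.8333 = 0.6936, so P(A) = 0.6936/(1+0.6936) ≈ 0.41.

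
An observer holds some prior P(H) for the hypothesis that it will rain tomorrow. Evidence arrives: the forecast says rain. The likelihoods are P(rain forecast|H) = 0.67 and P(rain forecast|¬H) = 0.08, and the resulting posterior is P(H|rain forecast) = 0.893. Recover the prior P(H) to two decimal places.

Bayes' rule in odds form gives O(H|E) = O(H)·[P(E|H)/P(E|¬H)], hence O(H) = O(H|E)/LR.
Posterior odds = 0.893/(1−0.893) = 8.3458. LR = 0.67/0.08 = 8.3750.
Prior odds = 8.3458/8.3750 = 0.9965, so P(H) = 0.9965/(1+0.9965) ≈ 0.50.

P(H) = 0.50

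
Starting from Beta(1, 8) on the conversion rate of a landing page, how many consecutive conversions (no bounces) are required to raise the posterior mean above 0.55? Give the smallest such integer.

k = 9

After k conversions and 0 bounces the posterior is Beta(1+k, 8), with mean (1+k)/(1+8+k).
Set (1+k)/(9+k) > 0.55 and solve: k > (0.55·9 − 1)/(1 − 0.55) = 8.778.
The smallest integer exceeding 8.778 is 9.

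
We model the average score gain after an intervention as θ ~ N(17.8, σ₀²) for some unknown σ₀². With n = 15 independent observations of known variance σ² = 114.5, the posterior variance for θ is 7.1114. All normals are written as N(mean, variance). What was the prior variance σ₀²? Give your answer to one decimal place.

σ₀² = 104.0

Posterior precision equals prior precision plus data precision: 1/σ_n² = 1/σ₀² + n/σ².
So 1/σ₀² = 1/7.1114 − 15/114.5 = 0.140619 − 0.131004 = 0.009615.
Hence σ₀² = 1/0.009615 ≈ 104.0.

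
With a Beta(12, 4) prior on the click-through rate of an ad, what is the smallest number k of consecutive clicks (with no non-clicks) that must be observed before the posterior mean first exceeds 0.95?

k = 65

After k clicks and 0 non-clicks the posterior is Beta(12+k, 4), with mean (12+k)/(12+4+k).
Set (12+k)/(16+k) > 0.95 and solve: k > (0.95·16 − 12)/(1 − 0.95) = 64.000.
The smallest integer exceeding 64.000 is 65, and checking k=65: (77)/(81) = 0.9506 > 0.95.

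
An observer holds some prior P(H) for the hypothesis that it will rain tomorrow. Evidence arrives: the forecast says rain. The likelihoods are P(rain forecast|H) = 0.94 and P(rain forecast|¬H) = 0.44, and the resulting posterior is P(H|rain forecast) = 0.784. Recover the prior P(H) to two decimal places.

Bayes' rule in odds form gives O(H|E) = O(H)·[P(E|H)/P(E|¬H)], hence O(H) = O(H|E)/LR.
Posterior odds = 0.784/(1−0.784) = 3.6296. LR = 0.94/0.44 = 2.1364.
Prior odds = 3.6296/2.1364 = 1.6989, so P(H) = 1.6989/(1+1.6989) ≈ 0.63.

P(H) = 0.63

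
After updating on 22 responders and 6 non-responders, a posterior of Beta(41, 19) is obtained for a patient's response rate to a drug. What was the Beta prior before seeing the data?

Beta(19, 13)

Beta is conjugate to the binomial likelihood: posterior = Beta(α+s, β+f).
Subtract the data counts: 41−22=19, 19−6=13.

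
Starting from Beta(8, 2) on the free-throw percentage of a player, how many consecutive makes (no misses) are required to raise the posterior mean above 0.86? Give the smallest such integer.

After k makes and 0 misses the posterior is Beta(8+k, 2), with mean (8+k)/(8+2+k).
Set (8+k)/(10+k) > 0.86 and solve: k > (0.86·10 − 8)/(1 − 0.86) = 4.286.
The smallest integer exceeding 4.286 is 5, and checking k=5: (13)/(15) = 0.8667 > 0.86.

k = 5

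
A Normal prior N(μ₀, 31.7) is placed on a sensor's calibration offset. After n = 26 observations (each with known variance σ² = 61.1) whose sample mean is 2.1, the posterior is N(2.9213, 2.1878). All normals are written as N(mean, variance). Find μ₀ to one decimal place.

μ₀ = 14.0

The posterior mean is a precision-weighted average: μ_n = (τ₀μ₀ + τ_data·x̄)/(τ₀+τ_data), with τ₀=1/σ₀² and τ_data=n/σ².
Here τ₀ = 1/31.7 = 0.031546 and τ_data = 26/61.1 = 0.425532, so τ_n = 0.457078.
Rearranging for μ₀: μ₀ = (μ_n·τ_n − τ_data·x̄)/τ₀ = (2.9213·0.457078 − 0.425532·2.1) / 0.031546 = 0.441645/0.031546 ≈ 14.0.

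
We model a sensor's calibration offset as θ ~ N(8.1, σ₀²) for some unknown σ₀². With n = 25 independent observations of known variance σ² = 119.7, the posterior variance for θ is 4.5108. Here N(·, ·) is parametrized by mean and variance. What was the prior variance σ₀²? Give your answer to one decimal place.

σ₀² = 77.9

Posterior precision equals prior precision plus data precision: 1/σ_n² = 1/σ₀² + n/σ².
So 1/σ₀² = 1/4.5108 − 25/119.7 = 0.221690 − 0.208855 = 0.012835.
Hence σ₀² = 1/0.012835 ≈ 77.9.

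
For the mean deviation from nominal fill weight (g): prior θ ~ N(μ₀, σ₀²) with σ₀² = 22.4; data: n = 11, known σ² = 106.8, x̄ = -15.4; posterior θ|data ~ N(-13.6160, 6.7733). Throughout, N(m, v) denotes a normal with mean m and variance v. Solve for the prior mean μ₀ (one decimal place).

μ₀ = -9.5

With known observation variance, the Normal–Normal posterior has precision τ_n = τ₀ + n/σ² and mean μ_n = (τ₀μ₀ + (n/σ²)x̄)/τ_n.
Here τ₀ = 1/22.4 = 0.044643 and τ_data = 11/106.8 = 0.102996, so τ_n = 0.147639.
Rearranging for μ₀: μ₀ = (μ_n·τ_n − τ_data·x̄)/τ₀ = (-13.6160·0.147639 − 0.102996·-15.4) / 0.044643 = -0.424114/0.044643 ≈ -9.5.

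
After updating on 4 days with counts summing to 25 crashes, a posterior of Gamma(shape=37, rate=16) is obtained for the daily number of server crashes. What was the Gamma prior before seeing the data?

Gamma–Poisson conjugacy: posterior shape = α + Σxᵢ, posterior rate = β + n.
So α = 37 − 25 = 12 and β = 16 − 4 = 12.

Gamma(shape=12, rate=12)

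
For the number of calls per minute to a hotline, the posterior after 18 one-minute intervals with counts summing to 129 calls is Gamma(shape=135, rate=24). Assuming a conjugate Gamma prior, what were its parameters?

Gamma–Poisson conjugacy: posterior shape = α + Σxᵢ, posterior rate = β + n.
So α = 135 − 129 = 6 and β = 24 − 18 = 6.

Gamma(shape=6, rate=6)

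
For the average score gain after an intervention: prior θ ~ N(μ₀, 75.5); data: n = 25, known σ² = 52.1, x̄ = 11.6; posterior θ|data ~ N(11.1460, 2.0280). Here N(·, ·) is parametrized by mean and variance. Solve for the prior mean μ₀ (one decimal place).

μ₀ = -5.3

The posterior mean is a precision-weighted average: μ_n = (τ₀μ₀ + τ_data·x̄)/(τ₀+τ_data), with τ₀=1/σ₀² and τ_data=n/σ².
Here τ₀ = 1/75.5 = 0.013245 and τ_data = 25/52.1 = 0.479846, so τ_n = 0.493091.
Rearranging for μ₀: μ₀ = (μ_n·τ_n − τ_data·x̄)/τ₀ = (11.1460·0.493091 − 0.479846·11.6) / 0.013245 = -0.070221/0.013245 ≈ -5.3.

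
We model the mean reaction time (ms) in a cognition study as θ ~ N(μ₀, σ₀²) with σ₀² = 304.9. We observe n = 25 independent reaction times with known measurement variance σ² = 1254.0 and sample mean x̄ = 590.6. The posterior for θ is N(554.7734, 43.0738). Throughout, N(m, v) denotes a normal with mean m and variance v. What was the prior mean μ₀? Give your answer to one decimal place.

μ₀ = 337.0

With known observation variance, the Normal–Normal posterior has precision τ_n = τ₀ + n/σ² and mean μ_n = (τ₀μ₀ + (n/σ²)x̄)/τ_n.
Here τ₀ = 1/304.9 = 0.003280 and τ_data = 25/1254.0 = 0.019936, so τ_n = 0.023216.
Rearranging for μ₀: μ₀ = (μ_n·τ_n − τ_data·x̄)/τ₀ = (554.7734·0.023216 − 0.019936·590.6) / 0.003280 = 1.105418/0.003280 ≈ 337.0.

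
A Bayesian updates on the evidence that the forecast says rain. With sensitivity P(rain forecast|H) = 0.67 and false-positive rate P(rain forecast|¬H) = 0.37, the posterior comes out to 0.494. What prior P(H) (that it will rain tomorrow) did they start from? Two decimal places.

P(H) = 0.35

Bayes' rule in odds form gives O(H|E) = O(H)·[P(E|H)/P(E|¬H)], hence O(H) = O(H|E)/LR.
Posterior odds = 0.494/(1−0.494) = 0.9763. LR = 0.67/0.37 = 1.8108.
Prior odds = 0.9763/1.8108 = 0.5392, so P(H) = 0.5392/(1+0.5392) ≈ 0.35.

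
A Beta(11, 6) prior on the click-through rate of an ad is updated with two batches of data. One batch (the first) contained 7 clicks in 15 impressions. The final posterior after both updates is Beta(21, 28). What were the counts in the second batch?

Sequential conjugate updates are equivalent to a single update on the pooled data, so total successes = posterior α − prior α and total failures = posterior β − prior β.
Total across both batches: 21−11=10 clicks, 28−6=22 non-clicks.
Subtract the first batch: 10−7=3 clicks and 22−8=14 non-clicks.

3 clicks and 14 non-clicks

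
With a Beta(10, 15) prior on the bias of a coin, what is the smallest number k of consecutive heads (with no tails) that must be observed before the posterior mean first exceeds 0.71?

After k heads and 0 tails the posterior is Beta(10+k, 15), with mean (10+k)/(10+15+k).
Set (10+k)/(25+k) > 0.71 and solve: k > (0.71·25 − 10)/(1 − 0.71) = 26.724.
The smallest integer exceeding 26.724 is 27, and checking k=27: (37)/(52) = 0.7115 > 0.71.

k = 27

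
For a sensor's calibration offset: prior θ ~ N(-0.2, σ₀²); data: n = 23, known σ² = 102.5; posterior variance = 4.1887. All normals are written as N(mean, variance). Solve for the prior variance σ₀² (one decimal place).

For the Normal–Normal model with known σ², precisions add: τ_n = τ₀ + n/σ².
So 1/σ₀² = 1/4.1887 − 23/102.5 = 0.238738 − 0.224390 = 0.014348.
Hence σ₀² = 1/0.014348 ≈ 69.7.

σ₀² = 69.7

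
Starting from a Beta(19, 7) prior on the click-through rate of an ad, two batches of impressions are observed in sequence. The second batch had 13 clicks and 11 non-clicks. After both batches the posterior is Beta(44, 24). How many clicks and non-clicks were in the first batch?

12 clicks and 6 non-clicks

Because Beta–binomial updating is additive in the counts, the combined data contributed (α_post−α_prior, β_post−β_prior) successes and failures.
Total across both batches: 44−19=25 clicks, 24−7=17 non-clicks.
Subtract the second batch: 25−13=12 clicks and 17−11=6 non-clicks.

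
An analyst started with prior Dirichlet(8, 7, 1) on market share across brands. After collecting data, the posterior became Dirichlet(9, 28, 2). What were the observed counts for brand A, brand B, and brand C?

For a Dirichlet(α) prior with multinomial counts c, the posterior is Dirichlet(α + c) componentwise.
Counts are posterior − prior componentwise: 9−8=1, 28−7=21, 2−1=1.

counts (1, 21, 1)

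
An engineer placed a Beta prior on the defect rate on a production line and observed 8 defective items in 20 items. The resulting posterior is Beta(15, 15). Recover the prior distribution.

Beta is conjugate to the binomial likelihood: posterior = Beta(a+s, b+f).
Subtract the data counts: 15−8=7, 15−12=3.

Beta(7, 3)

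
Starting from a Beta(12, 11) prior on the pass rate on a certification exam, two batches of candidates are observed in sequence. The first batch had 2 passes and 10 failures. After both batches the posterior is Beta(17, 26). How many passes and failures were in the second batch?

Sequential conjugate updates are equivalent to a single update on the pooled data, so total successes = posterior α − prior α and total failures = posterior β − prior β.
Total across both batches: 17−12=5 passes, 26−11=15 failures.
Subtract the first batch: 5−2=3 passes and 15−10=5 failures.

3 passes and 5 failures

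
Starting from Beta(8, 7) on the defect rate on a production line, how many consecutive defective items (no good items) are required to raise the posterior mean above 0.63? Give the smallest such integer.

After k defective items and 0 good items the posterior is Beta(8+k, 7), with mean (8+k)/(8+7+k).
Set (8+k)/(15+k) > 0.63 and solve: k > (0.63·15 − 8)/(1 − 0.63) = 3.919.
The smallest integer exceeding 3.919 is 4, and checking k=4: (12)/(19) = 0.6316 > 0.63.

k = 4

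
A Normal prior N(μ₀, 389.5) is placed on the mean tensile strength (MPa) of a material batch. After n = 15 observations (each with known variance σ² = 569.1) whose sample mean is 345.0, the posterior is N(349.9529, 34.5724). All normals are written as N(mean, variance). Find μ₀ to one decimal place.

With known observation variance, the Normal–Normal posterior has precision τ_n = τ₀ + n/σ² and mean μ_n = (τ₀μ₀ + (n/σ²)x̄)/τ_n.
Here τ₀ = 1/389.5 = 0.002567 and τ_data = 15/569.1 = 0.026357, so τ_n = 0.028924.
Rearranging for μ₀: μ₀ = (μ_n·τ_n − τ_data·x̄)/τ₀ = (349.9529·0.028924 − 0.026357·345.0) / 0.002567 = 1.028873/0.002567 ≈ 400.8.

μ₀ = 400.8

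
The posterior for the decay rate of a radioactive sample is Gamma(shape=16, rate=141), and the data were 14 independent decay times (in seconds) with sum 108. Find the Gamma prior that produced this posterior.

Gamma–exponential conjugacy: posterior shape = α + n, posterior rate = β + Σtᵢ.
So α = 16 − 14 = 2 and β = 141 − 108 = 33.

Gamma(shape=2, rate=33)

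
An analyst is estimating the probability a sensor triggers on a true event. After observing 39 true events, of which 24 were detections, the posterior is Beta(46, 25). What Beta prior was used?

Beta(22, 10)

A Beta(a, b) prior with s successes and f failures in binomial data gives a Beta(a+s, b+f) posterior.
Subtract the data counts: 46−24=22, 25−15=10.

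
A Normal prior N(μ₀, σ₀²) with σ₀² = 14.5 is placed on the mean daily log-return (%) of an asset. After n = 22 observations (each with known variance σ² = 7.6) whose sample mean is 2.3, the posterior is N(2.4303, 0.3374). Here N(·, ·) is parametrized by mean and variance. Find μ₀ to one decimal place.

μ₀ = 7.9

The posterior mean is a precision-weighted average: μ_n = (τ₀μ₀ + τ_data·x̄)/(τ₀+τ_data), with τ₀=1/σ₀² and τ_data=n/σ².
Here τ₀ = 1/14.5 = 0.068966 and τ_data = 22/7.6 = 2.894737, so τ_n = 2.963703.
Rearranging for μ₀: μ₀ = (μ_n·τ_n − τ_data·x̄)/τ₀ = (2.4303·2.963703 − 2.894737·2.3) / 0.068966 = 0.544792/0.068966 ≈ 7.9.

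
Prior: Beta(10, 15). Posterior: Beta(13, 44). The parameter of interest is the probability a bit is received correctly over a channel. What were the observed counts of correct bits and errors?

3 correct bits and 29 errors

Under Beta–binomial conjugacy the posterior parameters are (α+s, β+f).
Match parameters: s=13−10=3, f=44−15=29.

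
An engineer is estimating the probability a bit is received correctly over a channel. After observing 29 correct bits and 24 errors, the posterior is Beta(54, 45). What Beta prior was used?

Beta(25, 21)

Under Beta–binomial conjugacy the posterior parameters are (α+s, β+f).
So α = 54 − 29 = 25 and β = 45 − 24 = 21.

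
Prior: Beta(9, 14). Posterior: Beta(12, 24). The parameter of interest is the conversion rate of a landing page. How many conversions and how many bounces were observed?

Under Beta–binomial conjugacy the posterior parameters are (a+s, b+f).
So s = 12 − 9 = 3 and f = 24 − 14 = 10.

3 conversions and 10 bounces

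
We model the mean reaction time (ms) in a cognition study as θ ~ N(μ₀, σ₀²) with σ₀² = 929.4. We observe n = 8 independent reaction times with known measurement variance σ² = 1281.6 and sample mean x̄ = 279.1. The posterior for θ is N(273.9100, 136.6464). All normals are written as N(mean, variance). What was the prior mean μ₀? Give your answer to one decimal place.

With known observation variance, the Normal–Normal posterior has precision τ_n = τ₀ + n/σ² and mean μ_n = (τ₀μ₀ + (n/σ²)x̄)/τ_n.
Here τ₀ = 1/929.4 = 0.001076 and τ_data = 8/1281.6 = 0.006242, so τ_n = 0.007318.
Rearranging for μ₀: μ₀ = (μ_n·τ_n − τ_data·x̄)/τ₀ = (273.9100·0.007318 − 0.006242·279.1) / 0.001076 = 0.262331/0.001076 ≈ 243.8.

μ₀ = 243.8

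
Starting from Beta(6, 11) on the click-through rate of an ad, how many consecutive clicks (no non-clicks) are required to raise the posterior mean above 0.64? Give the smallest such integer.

After k clicks and 0 non-clicks the posterior is Beta(6+k, 11), with mean (6+k)/(6+11+k).
Set (6+k)/(17+k) > 0.64 and solve: k > (0.64·17 − 6)/(1 − 0.64) = 13.556.
The smallest integer exceeding 13.556 is 14, and checking k=14: (20)/(31) = 0.6452 > 0.64.

k = 14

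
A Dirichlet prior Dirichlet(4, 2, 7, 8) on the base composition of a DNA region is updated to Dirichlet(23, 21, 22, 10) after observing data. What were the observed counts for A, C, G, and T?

For a Dirichlet(α) prior with multinomial counts c, the posterior is Dirichlet(α + c) componentwise.
Counts are posterior − prior componentwise: 23−4=19, 21−2=19, 22−7=15, 10−8=2.

counts (19, 19, 15, 2)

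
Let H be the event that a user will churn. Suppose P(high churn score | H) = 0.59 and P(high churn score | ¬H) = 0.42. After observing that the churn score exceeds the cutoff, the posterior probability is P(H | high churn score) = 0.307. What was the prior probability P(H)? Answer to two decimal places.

P(H) = 0.24

In odds form, posterior odds = prior odds × likelihood ratio, so prior odds = posterior odds ÷ LR.
Posterior odds = 0.307/(1−0.307) = 0.4430. LR = 0.59/0.42 = 1.4048.
Prior odds = 0.4430/1.4048 = 0.3153, so P(H) = 0.3153/(1+0.3153) ≈ 0.24.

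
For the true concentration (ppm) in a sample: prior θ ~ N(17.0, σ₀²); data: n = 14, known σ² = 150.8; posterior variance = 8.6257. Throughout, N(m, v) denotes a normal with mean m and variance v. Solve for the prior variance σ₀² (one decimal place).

σ₀² = 43.3

Posterior precision equals prior precision plus data precision: 1/σ_n² = 1/σ₀² + n/σ².
So 1/σ₀² = 1/8.6257 − 14/150.8 = 0.115933 − 0.092838 = 0.023095.
Hence σ₀² = 1/0.023095 ≈ 43.3.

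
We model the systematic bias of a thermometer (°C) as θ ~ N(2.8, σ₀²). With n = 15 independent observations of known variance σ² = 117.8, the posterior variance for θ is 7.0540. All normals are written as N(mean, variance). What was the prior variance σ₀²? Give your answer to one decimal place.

σ₀² = 69.3

Posterior precision equals prior precision plus data precision: 1/σ_n² = 1/σ₀² + n/σ².
So 1/σ₀² = 1/7.0540 − 15/117.8 = 0.141764 − 0.127334 = 0.014430.
Hence σ₀² = 1/0.014430 ≈ 69.3.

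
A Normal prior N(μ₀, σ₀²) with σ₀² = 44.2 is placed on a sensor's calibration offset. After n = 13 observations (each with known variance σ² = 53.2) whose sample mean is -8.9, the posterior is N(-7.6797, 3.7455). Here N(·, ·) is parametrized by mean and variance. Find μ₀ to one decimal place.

The posterior mean is a precision-weighted average: μ_n = (τ₀μ₀ + τ_data·x̄)/(τ₀+τ_data), with τ₀=1/σ₀² and τ_data=n/σ².
Here τ₀ = 1/44.2 = 0.022624 and τ_data = 13/53.2 = 0.244361, so τ_n = 0.266985.
Rearranging for μ₀: μ₀ = (μ_n·τ_n − τ_data·x̄)/τ₀ = (-7.6797·0.266985 − 0.244361·-8.9) / 0.022624 = 0.124448/0.022624 ≈ 5.5.

μ₀ = 5.5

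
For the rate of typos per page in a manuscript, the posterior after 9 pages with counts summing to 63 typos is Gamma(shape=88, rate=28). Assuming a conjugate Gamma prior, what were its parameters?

A Gamma(α, β) prior (rate parametrization) on a Poisson rate with n observations summing to S gives posterior Gamma(α+S, β+n).
So α = 88 − 63 = 25 and β = 28 − 9 = 19.

Gamma(shape=25, rate=19)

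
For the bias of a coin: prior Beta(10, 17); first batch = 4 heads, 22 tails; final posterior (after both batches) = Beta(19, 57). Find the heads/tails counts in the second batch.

5 heads and 18 tails

Sequential conjugate updates are equivalent to a single update on the pooled data, so total successes = posterior α − prior α and total failures = posterior β − prior β.
Total across both batches: 19−10=9 heads, 57−17=40 tails.
Subtract the first batch: 9−4=5 heads and 40−22=18 tails.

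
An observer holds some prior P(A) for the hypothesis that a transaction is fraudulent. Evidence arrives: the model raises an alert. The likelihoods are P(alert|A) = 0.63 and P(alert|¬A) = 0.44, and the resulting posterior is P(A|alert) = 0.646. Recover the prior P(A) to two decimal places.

P(A) = 0.56

Bayes' rule in odds form gives O(A|E) = O(A)·[P(E|A)/P(E|¬A)], hence O(A) = O(A|E)/LR.
Posterior odds = 0.646/(1−0.646) = 1.8249. LR = 0.63/0.44 = 1.4318.
Prior odds = 1.8249/1.4318 = 1.2745, so P(A) = 1.2745/(1+1.2745) ≈ 0.56.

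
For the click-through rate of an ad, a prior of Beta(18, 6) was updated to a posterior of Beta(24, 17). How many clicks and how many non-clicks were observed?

6 clicks and 11 non-clicks

A Beta(a, b) prior with s successes and f failures in binomial data gives a Beta(a+s, b+f) posterior.
So s = 24 − 18 = 6 and f = 17 − 6 = 11.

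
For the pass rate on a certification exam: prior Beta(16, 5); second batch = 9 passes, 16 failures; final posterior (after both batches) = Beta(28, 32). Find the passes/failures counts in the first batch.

Because Beta–binomial updating is additive in the counts, the combined data contributed (α_post−α_prior, β_post−β_prior) successes and failures.
Total across both batches: 28−16=12 passes, 32−5=27 failures.
Subtract the second batch: 12−9=3 passes and 27−16=11 failures.

3 passes and 11 failures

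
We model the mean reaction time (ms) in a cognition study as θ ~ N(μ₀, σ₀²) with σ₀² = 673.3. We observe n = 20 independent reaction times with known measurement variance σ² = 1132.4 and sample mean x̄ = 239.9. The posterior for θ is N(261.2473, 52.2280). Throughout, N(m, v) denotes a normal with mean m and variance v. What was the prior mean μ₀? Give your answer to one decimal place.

The posterior mean is a precision-weighted average: μ_n = (τ₀μ₀ + τ_data·x̄)/(τ₀+τ_data), with τ₀=1/σ₀² and τ_data=n/σ².
Here τ₀ = 1/673.3 = 0.001485 and τ_data = 20/1132.4 = 0.017662, so τ_n = 0.019147.
Rearranging for μ₀: μ₀ = (μ_n·τ_n − τ_data·x̄)/τ₀ = (261.2473·0.019147 − 0.017662·239.9) / 0.001485 = 0.764988/0.001485 ≈ 515.1.

μ₀ = 515.1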